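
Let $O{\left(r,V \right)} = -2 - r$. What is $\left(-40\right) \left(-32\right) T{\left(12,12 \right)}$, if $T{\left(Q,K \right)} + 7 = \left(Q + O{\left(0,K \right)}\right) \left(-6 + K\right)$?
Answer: $67840$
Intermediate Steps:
$T{\left(Q,K \right)} = -7 + \left(-6 + K\right) \left(-2 + Q\right)$ ($T{\left(Q,K \right)} = -7 + \left(Q - 2\right) \left(-6 + K\right) = -7 + \left(-2 + Q\right) \left(-6 + K\right) = -7 + \left(-6 + K\right) \left(-2 + Q\right)$)
$\left(-40\right) \left(-32\right) T{\left(12,12 \right)} = \left(-40\right) \left(-32\right) \left(5 - 72 - 24 + 12 \cdot 12\right) = 1280 \left(5 - 72 - 24 + 144\right) = 1280 \cdot 53 = 67840$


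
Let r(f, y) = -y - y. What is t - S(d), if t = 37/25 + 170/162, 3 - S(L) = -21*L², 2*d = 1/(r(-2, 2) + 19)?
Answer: -4001/8100 ≈ -0.49395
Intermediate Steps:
r(f, y) = -2*y
d = 1/30 (d = 1/(2*(-2*2 + 19)) = 1/(2*(-4 + 19)) = (½)/15 = (½)*(1/15) = 1/30 ≈ 0.033333)
S(L) = 3 + 21*L² (S(L) = 3 - (-21)*L² = 3 + 21*L²)
t = 5122/2025 (t = 37*(1/25) + 170*(1/162) = 37/25 + 85/81 = 5122/2025 ≈ 2.5294)
t - S(d) = 5122/2025 - (3 + 21*(1/30)²) = 5122/2025 - (3 + 21*(1/900)) = 5122/2025 - (3 + 7/300) = 5122/2025 - 1*907/300 = 5122/2025 - 907/300 = -4001/8100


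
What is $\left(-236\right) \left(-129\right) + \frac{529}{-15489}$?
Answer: $\frac{471546587}{15489} \approx 30444.0$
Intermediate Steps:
$\left(-236\right) \left(-129\right) + \frac{529}{-15489} = 30444 + 529 \left(- \frac{1}{15489}\right) = 30444 - \frac{529}{15489} = \frac{471546587}{15489}$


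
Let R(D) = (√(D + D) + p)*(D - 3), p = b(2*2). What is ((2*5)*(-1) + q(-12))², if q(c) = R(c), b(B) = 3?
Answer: -2375 + 3300*I*√6 ≈ -2375.0 + 8083.3*I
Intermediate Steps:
p = 3
R(D) = (-3 + D)*(3 + √2*√D) (R(D) = (√(D + D) + 3)*(D - 3) = (√(2*D) + 3)*(-3 + D) = (√2*√D + 3)*(-3 + D) = (3 + √2*√D)*(-3 + D) = (-3 + D)*(3 + √2*√D))
q(c) = -9 + 3*c + √2*c^(3/2) - 3*√2*√c
((2*5)*(-1) + q(-12))² = ((2*5)*(-1) + (-9 + 3*(-12) + √2*(-12)^(3/2) - 3*√2*√(-12)))² = (10*(-1) + (-9 - 36 + √2*(-24*I*√3) - 3*√2*2*I*√3))² = (-10 + (-9 - 36 - 24*I*√6 - 6*I*√6))² = (-10 + (-45 - 30*I*√6))² = (-55 - 30*I*√6)²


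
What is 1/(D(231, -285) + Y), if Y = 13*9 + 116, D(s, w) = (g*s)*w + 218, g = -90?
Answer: 1/5925601 ≈ 1.6876e-7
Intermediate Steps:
D(s, w) = 218 - 90*s*w (D(s, w) = (-90*s)*w + 218 = -90*s*w + 218 = 218 - 90*s*w)
Y = 233 (Y = 117 + 116 = 233)
1/(D(231, -285) + Y) = 1/((218 - 90*231*(-285)) + 233) = 1/((218 + 5925150) + 233) = 1/(5925368 + 233) = 1/5925601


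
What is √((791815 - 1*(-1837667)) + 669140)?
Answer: √3298622 ≈ 1816.2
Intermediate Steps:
√((791815 - 1*(-1837667)) + 669140) = √((791815 + 1837667) + 669140) = √(2629482 + 669140) = √3298622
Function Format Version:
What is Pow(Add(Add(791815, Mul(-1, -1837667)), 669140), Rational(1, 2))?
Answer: Pow(3298622, Rational(1, 2)) ≈ 1816.2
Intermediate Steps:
Pow(Add(Add(791815, Mul(-1, -1837667)), 669140), Rational(1, 2)) = Pow(Add(Add(791815, 1837667), 669140), Rational(1, 2)) = Pow(Add(2629482, 669140), Rational(1, 2)) = Pow(3298622, Rational(1, 2))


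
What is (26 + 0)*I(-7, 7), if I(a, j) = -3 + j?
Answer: 104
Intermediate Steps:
(26 + 0)*I(-7, 7) = (26 + 0)*(-3 + 7) = 26*4 = 104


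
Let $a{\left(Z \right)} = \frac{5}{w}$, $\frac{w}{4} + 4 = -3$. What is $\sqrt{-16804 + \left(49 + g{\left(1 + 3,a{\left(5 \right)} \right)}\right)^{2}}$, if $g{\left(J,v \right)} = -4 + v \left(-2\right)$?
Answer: $\frac{3 i \sqrt{321151}}{14} \approx 121.44 i$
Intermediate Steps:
$w = -28$ ($w = -16 + 4 \left(-3\right) = -16 - 12 = -28$)
$a{\left(Z \right)} = - \frac{5}{28}$ ($a{\left(Z \right)} = \frac{5}{-28} = 5 \left(- \frac{1}{28}\right) = - \frac{5}{28}$)
$g{\left(J,v \right)} = -4 - 2 v$
$\sqrt{-16804 + \left(49 + g{\left(1 + 3,a{\left(5 \right)} \right)}\right)^{2}} = \sqrt{-16804 + \left(49 - \frac{51}{14}\right)^{2}} = \sqrt{-16804 + \left(\frac{635}{14}\right)^{2}} = \sqrt{-16804 + \frac{403225}{196}} = \sqrt{- \frac{2890359}{196}} = \frac{3 i \sqrt{321151}}{14}$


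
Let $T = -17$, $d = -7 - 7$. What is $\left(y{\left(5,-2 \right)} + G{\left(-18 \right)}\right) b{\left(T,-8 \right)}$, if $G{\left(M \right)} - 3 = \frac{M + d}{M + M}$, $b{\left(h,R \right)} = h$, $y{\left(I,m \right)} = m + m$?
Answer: $\frac{17}{9} \approx 1.8889$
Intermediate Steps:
$y{\left(I,m \right)} = 2 m$
$d = -14$ ($d = -7 - 7 = -14$)
$G{\left(M \right)} = 3 + \frac{-14 + M}{2 M}$ ($G{\left(M \right)} = 3 + \frac{M - 14}{M + M} = 3 + \frac{-14 + M}{2 M}$)
$\left(y{\left(5,-2 \right)} + G{\left(-18 \right)}\right) b{\left(T,-8 \right)} = \left(2 \left(-2\right) + \left(\frac{7}{2} - \frac{7}{-18}\right)\right) \left(-17\right) = \left(-4 + \left(\frac{7}{2} - - \frac{7}{18}\right)\right) \left(-17\right) = \left(-4 + \left(\frac{7}{2} + \frac{7}{18}\right)\right) \left(-17\right) = \left(-4 + \frac{35}{9}\right) \left(-17\right) = \left(- \frac{1}{9}\right) \left(-17\right) = \frac{17}{9}$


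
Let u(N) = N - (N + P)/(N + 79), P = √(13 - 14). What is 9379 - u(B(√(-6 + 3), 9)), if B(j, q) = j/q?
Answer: (27 - 20005408*I + 27903*√3)/(3*(√3 - 711*I)) ≈ 9379.0 - 0.17736*I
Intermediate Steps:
P = I (P = √(-1) = I ≈ 1.0*I)
u(N) = N - (I + N)/(79 + N) (u(N) = N - (N + I)/(N + 79) = N - (I + N)/(79 + N))
9379 - u(B(√(-6 + 3), 9)) = 9379 - ((√(-6 + 3)/9)² - I + 78*(√(-6 + 3)/9))/(79 + √(-6 + 3)/9) = 9379 - ((√(-3)*(⅑))² - I + 78*(√(-3)*(⅑)))/(79 + √(-3)*(⅑)) = 9379 - (((I*√3)*(⅑))² - I + 78*((I*√3)*(⅑)))/(79 + (I*√3)*(⅑)) = 9379 - ((I*√3/9)² - I + 78*(I*√3/9))/(79 + I*√3/9) = 9379 - (-1/27 - I + 26*I*√3/3)/(79 + I*√3/9)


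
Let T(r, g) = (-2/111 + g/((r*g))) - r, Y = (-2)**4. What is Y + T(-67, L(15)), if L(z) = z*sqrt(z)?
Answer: 617026/7437 ≈ 82.967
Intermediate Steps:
L(z) = z**(3/2)
Y = 16
T(r, g) = -2/111 + 1/r - r (T(r, g) = (-2*1/111 + g/((g*r))) - r = (-2/111 + g*(1/(g*r))) - r = (-2/111 + 1/r) - r = -2/111 + 1/r - r)
Y + T(-67, L(15)) = 16 + (-2/111 + 1/(-67) - 1*(-67)) = 16 + (-2/111 - 1/67 + 67) = 16 + 498034/7437 = 617026/7437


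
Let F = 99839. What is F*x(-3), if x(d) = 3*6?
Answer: 1797102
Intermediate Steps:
x(d) = 18
F*x(-3) = 99839*18 = 1797102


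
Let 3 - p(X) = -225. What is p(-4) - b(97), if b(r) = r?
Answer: 131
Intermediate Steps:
p(X) = 228 (p(X) = 3 - 1*(-225) = 3 + 225 = 228)
p(-4) - b(97) = 228 - 1*97 = 228 - 97 = 131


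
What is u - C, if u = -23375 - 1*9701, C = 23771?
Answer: -56847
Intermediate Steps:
u = -33076 (u = -23375 - 9701 = -33076)
u - C = -33076 - 1*23771 = -33076 - 23771 = -56847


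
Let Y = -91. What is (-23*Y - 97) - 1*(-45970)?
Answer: 47966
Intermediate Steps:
(-23*Y - 97) - 1*(-45970) = (-23*(-91) - 97) - 1*(-45970) = (2093 - 97) + 45970 = 1996 + 45970 = 47966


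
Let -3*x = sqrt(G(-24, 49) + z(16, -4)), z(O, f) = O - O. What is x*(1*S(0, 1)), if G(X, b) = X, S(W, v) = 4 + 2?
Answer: -4*I*sqrt(6) ≈ -9.798*I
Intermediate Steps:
z(O, f) = 0
S(W, v) = 6
x = -2*I*sqrt(6)/3 (x = -sqrt(-24 + 0)/3 = -2*I*sqrt(6)/3 ≈ -1.633*I)
x*(1*S(0, 1)) = (-2*I*sqrt(6)/3)*(1*6) = -2*I*sqrt(6)/3*6 = -4*I*sqrt(6)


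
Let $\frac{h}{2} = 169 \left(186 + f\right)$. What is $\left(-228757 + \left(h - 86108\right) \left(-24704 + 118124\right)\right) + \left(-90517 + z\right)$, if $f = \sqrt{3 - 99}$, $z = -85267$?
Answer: $-2171485341 + 126303840 i \sqrt{6} \approx -2.1715 \cdot 10^{9} + 3.0938 \cdot 10^{8} i$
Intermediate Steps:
$f = 4 i \sqrt{6}$ ($f = \sqrt{-96} = 4 i \sqrt{6} \approx 9.798 i$)
$h = 62868 + 1352 i \sqrt{6}$ ($h = 2 \cdot 169 \left(186 + 4 i \sqrt{6}\right) = 2 \left(31434 + 676 i \sqrt{6}\right) = 62868 + 1352 i \sqrt{6} \approx 62868.0 + 3311.7 i$)
$\left(-228757 + \left(h - 86108\right) \left(-24704 + 118124\right)\right) + \left(-90517 + z\right) = \left(-228757 + \left(\left(62868 + 1352 i \sqrt{6}\right) - 86108\right) \left(-24704 + 118124\right)\right) - 175784 = \left(-228757 + \left(-23240 + 1352 i \sqrt{6}\right) 93420\right) - 175784 = \left(-228757 - \left(2171080800 - 126303840 i \sqrt{6}\right)\right) - 175784 = \left(-2171309557 + 126303840 i \sqrt{6}\right) - 175784 = -2171485341 + 126303840 i \sqrt{6}$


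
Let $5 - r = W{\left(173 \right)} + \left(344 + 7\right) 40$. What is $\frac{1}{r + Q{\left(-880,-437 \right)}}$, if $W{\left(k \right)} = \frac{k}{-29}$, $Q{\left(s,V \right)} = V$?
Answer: $- \frac{29}{419515} \approx -6.9127 \cdot 10^{-5}$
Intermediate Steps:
$W{\left(k \right)} = - \frac{k}{29}$ ($W{\left(k \right)} = k \left(- \frac{1}{29}\right) = - \frac{k}{29}$)
$r = - \frac{406842}{29}$ ($r = 5 - \left(\left(- \frac{1}{29}\right) 173 + \left(344 + 7\right) 40\right) = 5 - \left(- \frac{173}{29} + 351 \cdot 40\right) = 5 - \left(- \frac{173}{29} + 14040\right) = 5 - \frac{406987}{29} = - \frac{406842}{29} \approx -14029.0$)
$\frac{1}{r + Q{\left(-880,-437 \right)}} = \frac{1}{- \frac{406842}{29} - 437} = \frac{1}{- \frac{419515}{29}} = - \frac{29}{419515}$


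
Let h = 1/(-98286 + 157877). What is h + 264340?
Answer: 15752284941/59591 ≈ 2.6434e+5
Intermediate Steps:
h = 1/59591 ≈ 1.6781e-5
h + 264340 = 1/59591 + 264340 = 15752284941/59591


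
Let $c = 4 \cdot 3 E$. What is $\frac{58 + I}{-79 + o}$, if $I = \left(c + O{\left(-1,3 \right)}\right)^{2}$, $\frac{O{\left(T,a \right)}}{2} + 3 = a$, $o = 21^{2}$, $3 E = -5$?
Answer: $\frac{229}{181} \approx 1.2652$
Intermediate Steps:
$E = - \frac{5}{3}$ ($E = \frac{1}{3} \left(-5\right) = - \frac{5}{3} \approx -1.6667$)
$c = -20$ ($c = 4 \cdot 3 \left(- \frac{5}{3}\right) = 12 \left(- \frac{5}{3}\right) = -20$)
$o = 441$
$O{\left(T,a \right)} = -6 + 2 a$
$I = 400$ ($I = \left(-20 + \left(-6 + 2 \cdot 3\right)\right)^{2} = \left(-20 + \left(-6 + 6\right)\right)^{2} = \left(-20 + 0\right)^{2} = \left(-20\right)^{2} = 400$)
$\frac{58 + I}{-79 + o} = \frac{58 + 400}{-79 + 441} = \frac{458}{362} = 458 \cdot \frac{1}{362} = \frac{229}{181}$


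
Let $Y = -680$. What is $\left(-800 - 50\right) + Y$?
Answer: $-1530$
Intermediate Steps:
$\left(-800 - 50\right) + Y = \left(-800 - 50\right) - 680 = -850 - 680 = -1530$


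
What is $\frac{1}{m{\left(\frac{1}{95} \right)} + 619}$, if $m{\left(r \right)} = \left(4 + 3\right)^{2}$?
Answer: $\frac{1}{668} \approx 0.001497$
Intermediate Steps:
$m{\left(r \right)} = 49$ ($m{\left(r \right)} = 7^{2} = 49$)
$\frac{1}{m{\left(\frac{1}{95} \right)} + 619} = \frac{1}{49 + 619} = \frac{1}{668}$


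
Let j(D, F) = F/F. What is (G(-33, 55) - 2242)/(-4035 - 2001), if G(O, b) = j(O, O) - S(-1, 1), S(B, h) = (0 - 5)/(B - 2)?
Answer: 1682/4527 ≈ 0.37155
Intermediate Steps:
S(B, h) = -5/(-2 + B)
j(D, F) = 1
G(O, b) = -⅔ (G(O, b) = 1 - (-5)/(-2 - 1) = 1 - (-5)/(-3) = 1 - (-5)*(-1)/3 = 1 - 1*5/3 = 1 - 5/3 = -⅔)
(G(-33, 55) - 2242)/(-4035 - 2001) = (-⅔ - 2242)/(-4035 - 2001) = -6728/3/(-6036) = -6728/3*(-1/6036) = 1682/4527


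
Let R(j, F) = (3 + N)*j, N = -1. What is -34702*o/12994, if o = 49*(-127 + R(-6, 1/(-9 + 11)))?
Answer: 118177661/6497 ≈ 18190.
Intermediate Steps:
R(j, F) = 2*j (R(j, F) = (3 - 1)*j = 2*j)
o = -6811 (o = 49*(-127 + 2*(-6)) = 49*(-127 - 12) = 49*(-139) = -6811)
-34702*o/12994 = -34702/(12994/(-6811)) = -34702/(12994*(-1/6811)) = -34702/(-12994/6811) = -34702*(-6811/12994) = 118177661/6497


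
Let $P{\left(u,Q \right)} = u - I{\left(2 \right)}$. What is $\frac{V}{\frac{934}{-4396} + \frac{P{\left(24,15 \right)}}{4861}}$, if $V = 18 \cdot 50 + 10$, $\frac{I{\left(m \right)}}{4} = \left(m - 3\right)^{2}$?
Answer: $- \frac{9722874980}{2226127} \approx -4367.6$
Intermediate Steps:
$I{\left(m \right)} = 4 \left(-3 + m\right)^{2}$ ($I{\left(m \right)} = 4 \left(m - 3\right)^{2} = 4 \left(-3 + m\right)^{2}$)
$P{\left(u,Q \right)} = -4 + u$ ($P{\left(u,Q \right)} = u - 4 \left(-3 + 2\right)^{2} = u - 4 \left(-1\right)^{2} = u - 4 \cdot 1 = u - 4 = -4 + u$)
$V = 910$ ($V = 900 + 10 = 910$)
$\frac{V}{\frac{934}{-4396} + \frac{P{\left(24,15 \right)}}{4861}} = \frac{910}{\frac{934}{-4396} + \frac{-4 + 24}{4861}} = \frac{910}{934 \left(- \frac{1}{4396}\right) + 20 \cdot \frac{1}{4861}} = \frac{910}{- \frac{467}{2198} + \frac{20}{4861}} = \frac{910}{- \frac{2226127}{10684478}} = 910 \left(- \frac{10684478}{2226127}\right) = - \frac{9722874980}{2226127}$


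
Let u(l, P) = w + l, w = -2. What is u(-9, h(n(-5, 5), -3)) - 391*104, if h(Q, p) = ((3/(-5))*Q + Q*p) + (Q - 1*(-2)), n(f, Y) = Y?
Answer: -40675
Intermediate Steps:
h(Q, p) = 2 + 2*Q/5 + Q*p (h(Q, p) = ((3*(-⅕))*Q + Q*p) + (Q + 2) = (-3*Q/5 + Q*p) + (2 + Q) = 2 + 2*Q/5 + Q*p)
u(l, P) = -2 + l
u(-9, h(n(-5, 5), -3)) - 391*104 = (-2 - 9) - 391*104 = -11 - 40664 = -40675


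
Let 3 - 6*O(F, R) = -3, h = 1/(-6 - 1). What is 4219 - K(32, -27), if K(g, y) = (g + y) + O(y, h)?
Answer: 4213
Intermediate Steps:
h = -⅐ (h = 1/(-7) = -⅐ ≈ -0.14286)
O(F, R) = 1 (O(F, R) = ½ - ⅙*(-3) = ½ + ½ = 1)
K(g, y) = 1 + g + y (K(g, y) = (g + y) + 1 = 1 + g + y)
4219 - K(32, -27) = 4219 - (1 + 32 - 27) = 4219 - 1*6 = 4219 - 6 = 4213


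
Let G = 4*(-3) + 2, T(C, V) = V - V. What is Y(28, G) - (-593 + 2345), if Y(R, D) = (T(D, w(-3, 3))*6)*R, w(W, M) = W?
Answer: -1752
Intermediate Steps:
T(C, V) = 0
G = -10 (G = -12 + 2 = -10)
Y(R, D) = 0 (Y(R, D) = (0*6)*R = 0*R = 0)
Y(28, G) - (-593 + 2345) = 0 - (-593 + 2345) = 0 - 1*1752 = 0 - 1752 = -1752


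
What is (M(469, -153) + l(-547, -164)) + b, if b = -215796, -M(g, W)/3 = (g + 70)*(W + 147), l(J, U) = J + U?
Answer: -206805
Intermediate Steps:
M(g, W) = -3*(70 + g)*(147 + W) (M(g, W) = -3*(g + 70)*(W + 147) = -3*(70 + g)*(147 + W))
(M(469, -153) + l(-547, -164)) + b = ((-30870 - 441*469 - 210*(-153) - 3*(-153)*469) + (-547 - 164)) - 215796 = ((-30870 - 206829 + 32130 + 215271) - 711) - 215796 = (9702 - 711) - 215796 = 8991 - 215796 = -206805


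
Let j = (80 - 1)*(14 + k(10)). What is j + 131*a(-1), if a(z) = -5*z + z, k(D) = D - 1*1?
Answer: 2341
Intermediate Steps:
k(D) = -1 + D (k(D) = D - 1 = -1 + D)
a(z) = -4*z
j = 1817 (j = (80 - 1)*(14 + (-1 + 10)) = 79*(14 + 9) = 79*23 = 1817)
j + 131*a(-1) = 1817 + 131*(-4*(-1)) = 1817 + 131*4 = 1817 + 524 = 2341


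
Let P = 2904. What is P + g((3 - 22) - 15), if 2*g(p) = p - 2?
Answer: 2886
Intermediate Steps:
g(p) = -1 + p/2 (g(p) = (p - 2)/2 = (-2 + p)/2 = -1 + p/2)
P + g((3 - 22) - 15) = 2904 + (-1 + ((3 - 22) - 15)/2) = 2904 + (-1 + (-19 - 15)/2) = 2904 + (-1 + (½)*(-34)) = 2904 + (-1 - 17) = 2904 - 18 = 2886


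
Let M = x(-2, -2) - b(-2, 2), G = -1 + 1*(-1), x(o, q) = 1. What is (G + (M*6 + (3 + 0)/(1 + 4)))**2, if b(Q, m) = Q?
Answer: 6889/25 ≈ 275.56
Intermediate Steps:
G = -2 (G = -1 - 1 = -2)
M = 3 (M = 1 - 1*(-2) = 1 + 2 = 3)
(G + (M*6 + (3 + 0)/(1 + 4)))**2 = (-2 + (3*6 + (3 + 0)/(1 + 4)))**2 = (-2 + (18 + 3/5))**2 = (-2 + 93/5)**2 = (83/5)**2 = 6889/25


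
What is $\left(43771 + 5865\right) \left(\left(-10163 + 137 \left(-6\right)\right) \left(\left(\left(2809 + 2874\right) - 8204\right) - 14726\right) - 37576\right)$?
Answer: $9402086808284$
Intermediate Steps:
$\left(43771 + 5865\right) \left(\left(-10163 + 137 \left(-6\right)\right) \left(\left(\left(2809 + 2874\right) - 8204\right) - 14726\right) - 37576\right) = 49636 \left(\left(-10163 - 822\right) \left(\left(5683 - 8204\right) - 14726\right) - 37576\right) = 49636 \left(- 10985 \left(-2521 - 14726\right) - 37576\right) = 49636 \left(\left(-10985\right) \left(-17247\right) - 37576\right) = 49636 \left(189458295 - 37576\right) = 49636 \cdot 189420719 = 9402086808284$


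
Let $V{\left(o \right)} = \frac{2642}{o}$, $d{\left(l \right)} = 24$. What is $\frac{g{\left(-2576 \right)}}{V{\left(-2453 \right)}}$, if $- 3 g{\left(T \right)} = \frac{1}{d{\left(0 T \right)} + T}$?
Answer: $- \frac{223}{1838832} \approx -0.00012127$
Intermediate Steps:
$g{\left(T \right)} = - \frac{1}{3 \left(24 + T\right)}$
$\frac{g{\left(-2576 \right)}}{V{\left(-2453 \right)}} = \frac{\left(-1\right) \frac{1}{72 + 3 \left(-2576\right)}}{2642 \frac{1}{-2453}} = \frac{\left(-1\right) \frac{1}{72 - 7728}}{2642 \left(- \frac{1}{2453}\right)} = \frac{\left(-1\right) \frac{1}{-7656}}{- \frac{2642}{2453}} = \left(-1\right) \left(- \frac{1}{7656}\right) \left(- \frac{2453}{2642}\right) = \frac{1}{7656} \left(- \frac{2453}{2642}\right) = - \frac{223}{1838832}$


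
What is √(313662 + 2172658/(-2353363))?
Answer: 2*√434288650582503806/2353363 ≈ 560.05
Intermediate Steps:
√(313662 + 2172658/(-2353363)) = √(313662 + 2172658*(-1/2353363)) = √(313662 - 2172658/2353363) = √(738158372648/2353363) = 2*√434288650582503806/2353363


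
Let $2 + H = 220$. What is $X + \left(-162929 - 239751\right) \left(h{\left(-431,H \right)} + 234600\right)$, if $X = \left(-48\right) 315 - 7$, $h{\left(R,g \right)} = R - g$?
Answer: $-94207403807$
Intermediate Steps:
$H = 218$ ($H = -2 + 220 = 218$)
$X = -15127$ ($X = -15120 - 7 = -15127$)
$X + \left(-162929 - 239751\right) \left(h{\left(-431,H \right)} + 234600\right) = -15127 + \left(-162929 - 239751\right) \left(\left(-431 - 218\right) + 234600\right) = -15127 - 402680 \left(\left(-431 - 218\right) + 234600\right) = -15127 - 402680 \left(-649 + 234600\right) = -15127 - 94207388680 = -94207403807$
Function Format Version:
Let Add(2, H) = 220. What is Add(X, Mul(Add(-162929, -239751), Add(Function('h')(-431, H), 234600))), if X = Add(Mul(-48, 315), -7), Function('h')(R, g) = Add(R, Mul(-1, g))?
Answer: -94207403807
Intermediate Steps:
H = 218 (H = Add(-2, 220) = 218)
X = -15127 (X = Add(-15120, -7) = -15127)
Add(X, Mul(Add(-162929, -239751), Add(Function('h')(-431, H), 234600))) = Add(-15127, Mul(Add(-162929, -239751), Add(Add(-431, Mul(-1, 218)), 234600))) = Add(-15127, Mul(-402680, Add(Add(-431, -218), 234600))) = Add(-15127, Mul(-402680, Add(-649, 234600))) = Add(-15127, Mul(-402680, 233951)) = Add(-15127, -94207388680) = -94207403807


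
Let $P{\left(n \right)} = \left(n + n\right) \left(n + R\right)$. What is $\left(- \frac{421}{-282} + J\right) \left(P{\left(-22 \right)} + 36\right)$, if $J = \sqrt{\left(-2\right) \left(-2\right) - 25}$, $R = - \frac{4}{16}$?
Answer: $\frac{427315}{282} + 1015 i \sqrt{21} \approx 1515.3 + 4651.3 i$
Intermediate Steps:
$R = - \frac{1}{4}$ ($R = \left(-4\right) \frac{1}{16} = - \frac{1}{4} \approx -0.25$)
$P{\left(n \right)} = 2 n \left(- \frac{1}{4} + n\right)$ ($P{\left(n \right)} = \left(n + n\right) \left(n - \frac{1}{4}\right) = 2 n \left(- \frac{1}{4} + n\right)$)
$J = i \sqrt{21}$ ($J = \sqrt{4 - 25} = \sqrt{-21} = i \sqrt{21} \approx 4.5826 i$)
$\left(- \frac{421}{-282} + J\right) \left(P{\left(-22 \right)} + 36\right) = \left(- \frac{421}{-282} + i \sqrt{21}\right) \left(\frac{1}{2} \left(-22\right) \left(-1 + 4 \left(-22\right)\right) + 36\right) = \left(\left(-421\right) \left(- \frac{1}{282}\right) + i \sqrt{21}\right) \left(\frac{1}{2} \left(-22\right) \left(-1 - 88\right) + 36\right) = \left(\frac{421}{282} + i \sqrt{21}\right) \left(\frac{1}{2} \left(-22\right) \left(-89\right) + 36\right) = \left(\frac{421}{282} + i \sqrt{21}\right) \left(979 + 36\right) = \left(\frac{421}{282} + i \sqrt{21}\right) 1015 = \frac{427315}{282} + 1015 i \sqrt{21}$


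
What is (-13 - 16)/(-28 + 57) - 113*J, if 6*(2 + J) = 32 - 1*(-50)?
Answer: -3958/3 ≈ -1319.3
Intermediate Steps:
J = 35/3 (J = -2 + (32 - 1*(-50))/6 = -2 + (32 + 50)/6 = -2 + (⅙)*82 = -2 + 41/3 = 35/3 ≈ 11.667)
(-13 - 16)/(-28 + 57) - 113*J = (-13 - 16)/(-28 + 57) - 113*35/3 = -29/29 - 3955/3 = -29*1/29 - 3955/3 = -1 - 3955/3 = -3958/3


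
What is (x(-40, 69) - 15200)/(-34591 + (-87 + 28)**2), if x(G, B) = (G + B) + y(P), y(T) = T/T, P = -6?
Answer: 1517/3111 ≈ 0.48762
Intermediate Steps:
y(T) = 1
x(G, B) = 1 + B + G (x(G, B) = (G + B) + 1 = (B + G) + 1 = 1 + B + G)
(x(-40, 69) - 15200)/(-34591 + (-87 + 28)**2) = ((1 + 69 - 40) - 15200)/(-34591 + (-87 + 28)**2) = (30 - 15200)/(-34591 + (-59)**2) = -15170/(-34591 + 3481) = -15170/(-31110) = -15170*(-1/31110) = 1517/3111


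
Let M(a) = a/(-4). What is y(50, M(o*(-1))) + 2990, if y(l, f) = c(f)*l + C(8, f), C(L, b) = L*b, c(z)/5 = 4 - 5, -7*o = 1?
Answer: 19178/7 ≈ 2739.7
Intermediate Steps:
o = -⅐ (o = -⅐*1 = -⅐ ≈ -0.14286)
c(z) = -5 (c(z) = 5*(4 - 5) = 5*(-1) = -5)
M(a) = -a/4 (M(a) = a*(-¼) = -a/4)
y(l, f) = -5*l + 8*f
y(50, M(o*(-1))) + 2990 = (-5*50 + 8*(-(-1)*(-1)/28)) + 2990 = (-250 + 8*(-¼*⅐)) + 2990 = (-250 + 8*(-1/28)) + 2990 = (-250 - 2/7) + 2990 = -1752/7 + 2990 = 19178/7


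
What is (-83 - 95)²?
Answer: 31684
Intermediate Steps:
(-83 - 95)² = (-178)² = 31684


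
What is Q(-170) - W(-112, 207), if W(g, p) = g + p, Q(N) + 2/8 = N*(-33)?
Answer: 22059/4 ≈ 5514.8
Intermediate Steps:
Q(N) = -¼ - 33*N (Q(N) = -¼ + N*(-33) = -¼ - 33*N)
Q(-170) - W(-112, 207) = (-¼ - 33*(-170)) - (-112 + 207) = (-¼ + 5610) - 1*95 = 22439/4 - 95 = 22059/4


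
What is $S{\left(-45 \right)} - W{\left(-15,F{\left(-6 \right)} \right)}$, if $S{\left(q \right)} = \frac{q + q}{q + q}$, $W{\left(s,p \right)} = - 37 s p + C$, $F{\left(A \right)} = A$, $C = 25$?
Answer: $3306$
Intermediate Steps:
$W{\left(s,p \right)} = 25 - 37 p s$ ($W{\left(s,p \right)} = - 37 s p + 25 = - 37 p s + 25 = 25 - 37 p s$)
$S{\left(q \right)} = 1$ ($S{\left(q \right)} = \frac{2 q}{2 q} = 2 q \frac{1}{2 q} = 1$)
$S{\left(-45 \right)} - W{\left(-15,F{\left(-6 \right)} \right)} = 1 - \left(25 - \left(-222\right) \left(-15\right)\right) = 1 - \left(25 - 3330\right) = 1 - -3305 = 1 + 3305 = 3306$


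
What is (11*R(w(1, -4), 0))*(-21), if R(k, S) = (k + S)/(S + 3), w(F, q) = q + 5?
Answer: -77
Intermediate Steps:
w(F, q) = 5 + q
R(k, S) = (S + k)/(3 + S)
(11*R(w(1, -4), 0))*(-21) = (11*((0 + (5 - 4))/(3 + 0)))*(-21) = (11*((0 + 1)/3))*(-21) = (11*((⅓)*1))*(-21) = (11*(⅓))*(-21) = (11/3)*(-21) = -77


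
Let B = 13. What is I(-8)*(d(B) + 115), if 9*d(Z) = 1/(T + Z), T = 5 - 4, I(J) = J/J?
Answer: 14491/126 ≈ 115.01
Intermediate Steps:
I(J) = 1
T = 1
d(Z) = 1/(9*(1 + Z))
I(-8)*(d(B) + 115) = 1*(1/(9*(1 + 13)) + 115) = 1*((⅑)/14 + 115) = 1*((⅑)*(1/14) + 115) = 1*(1/126 + 115) = 1*(14491/126) = 14491/126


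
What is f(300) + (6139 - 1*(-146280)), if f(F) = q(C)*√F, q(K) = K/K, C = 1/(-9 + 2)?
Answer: 152419 + 10*√3 ≈ 1.5244e+5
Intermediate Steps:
C = -⅐ (C = 1/(-7) = -⅐ ≈ -0.14286)
q(K) = 1
f(F) = √F (f(F) = 1*√F = √F)
f(300) + (6139 - 1*(-146280)) = √300 + (6139 - 1*(-146280)) = 10*√3 + (6139 + 146280) = 10*√3 + 152419 = 152419 + 10*√3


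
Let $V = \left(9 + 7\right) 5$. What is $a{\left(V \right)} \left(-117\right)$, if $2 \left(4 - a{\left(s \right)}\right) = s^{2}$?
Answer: $373932$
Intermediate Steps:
$V = 80$ ($V = 16 \cdot 5 = 80$)
$a{\left(s \right)} = 4 - \frac{s^{2}}{2}$
$a{\left(V \right)} \left(-117\right) = \left(4 - \frac{80^{2}}{2}\right) \left(-117\right) = \left(4 - 3200\right) \left(-117\right) = \left(-3196\right) \left(-117\right) = 373932$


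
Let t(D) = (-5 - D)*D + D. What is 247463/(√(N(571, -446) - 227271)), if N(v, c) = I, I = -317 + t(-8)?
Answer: -247463*I*√56905/113810 ≈ -518.69*I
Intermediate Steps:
t(D) = D + D*(-5 - D) (t(D) = D*(-5 - D) + D = D + D*(-5 - D))
I = -349 (I = -317 - 1*(-8)*(4 - 8) = -317 - 1*(-8)*(-4) = -317 - 32 = -349)
N(v, c) = -349
247463/(√(N(571, -446) - 227271)) = 247463/(√(-349 - 227271)) = 247463/(√(-227620)) = 247463/((2*I*√56905)) = 247463*(-I*√56905/113810) = -247463*I*√56905/113810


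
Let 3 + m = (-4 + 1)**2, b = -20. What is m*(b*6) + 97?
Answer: -623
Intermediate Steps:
m = 6 (m = -3 + (-4 + 1)**2 = -3 + (-3)**2 = -3 + 9 = 6)
m*(b*6) + 97 = 6*(-20*6) + 97 = 6*(-120) + 97 = -720 + 97 = -623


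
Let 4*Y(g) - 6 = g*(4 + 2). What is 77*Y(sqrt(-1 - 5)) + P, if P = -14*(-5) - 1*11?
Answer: 349/2 + 231*I*sqrt(6)/2 ≈ 174.5 + 282.92*I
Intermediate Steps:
Y(g) = 3/2 + 3*g/2 (Y(g) = 3/2 + (g*(4 + 2))/4 = 3/2 + (g*6)/4 = 3/2 + (6*g)/4 = 3/2 + 3*g/2)
P = 59 (P = 70 - 11 = 59)
77*Y(sqrt(-1 - 5)) + P = 77*(3/2 + 3*sqrt(-1 - 5)/2) + 59 = 77*(3/2 + 3*sqrt(-6)/2) + 59 = 77*(3/2 + 3*(I*sqrt(6))/2) + 59 = 77*(3/2 + 3*I*sqrt(6)/2) + 59 = (231/2 + 231*I*sqrt(6)/2) + 59 = 349/2 + 231*I*sqrt(6)/2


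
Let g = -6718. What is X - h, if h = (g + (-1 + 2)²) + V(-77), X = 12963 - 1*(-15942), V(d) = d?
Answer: 35699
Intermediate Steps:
X = 28905 (X = 12963 + 15942 = 28905)
h = -6794 (h = (-6718 + (-1 + 2)²) - 77 = (-6718 + 1²) - 77 = (-6718 + 1) - 77 = -6717 - 77 = -6794)
X - h = 28905 - 1*(-6794) = 28905 + 6794 = 35699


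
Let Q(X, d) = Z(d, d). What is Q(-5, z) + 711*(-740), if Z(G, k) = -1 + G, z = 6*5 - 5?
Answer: -526116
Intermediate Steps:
z = 25 (z = 30 - 5 = 25)
Q(X, d) = -1 + d
Q(-5, z) + 711*(-740) = (-1 + 25) + 711*(-740) = 24 - 526140 = -526116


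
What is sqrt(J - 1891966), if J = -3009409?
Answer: 5*I*sqrt(196055) ≈ 2213.9*I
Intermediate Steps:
sqrt(J - 1891966) = sqrt(-3009409 - 1891966) = sqrt(-4901375) = 5*I*sqrt(196055)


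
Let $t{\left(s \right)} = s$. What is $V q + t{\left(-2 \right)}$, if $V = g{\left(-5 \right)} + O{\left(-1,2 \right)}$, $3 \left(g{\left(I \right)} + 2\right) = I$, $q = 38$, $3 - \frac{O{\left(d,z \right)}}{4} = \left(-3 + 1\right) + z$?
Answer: $\frac{944}{3} \approx 314.67$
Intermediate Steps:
$O{\left(d,z \right)} = 20 - 4 z$ ($O{\left(d,z \right)} = 12 - 4 \left(\left(-3 + 1\right) + z\right) = 12 - 4 \left(-2 + z\right) = 12 - \left(-8 + 4 z\right) = 20 - 4 z$)
$g{\left(I \right)} = -2 + \frac{I}{3}$
$V = \frac{25}{3}$ ($V = \left(-2 + \frac{1}{3} \left(-5\right)\right) + \left(20 - 8\right) = \left(-2 - \frac{5}{3}\right) + \left(20 - 8\right) = - \frac{11}{3} + 12 = \frac{25}{3} \approx 8.3333$)
$V q + t{\left(-2 \right)} = \frac{25}{3} \cdot 38 - 2 = \frac{950}{3} - 2 = \frac{944}{3}$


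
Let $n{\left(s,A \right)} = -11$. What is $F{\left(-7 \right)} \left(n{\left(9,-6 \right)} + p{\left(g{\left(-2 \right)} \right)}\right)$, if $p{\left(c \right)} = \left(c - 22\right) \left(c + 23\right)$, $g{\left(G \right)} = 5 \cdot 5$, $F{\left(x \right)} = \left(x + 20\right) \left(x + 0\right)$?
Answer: $-12103$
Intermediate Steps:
$F{\left(x \right)} = x \left(20 + x\right)$ ($F{\left(x \right)} = \left(20 + x\right) x = x \left(20 + x\right)$)
$g{\left(G \right)} = 25$
$p{\left(c \right)} = \left(-22 + c\right) \left(23 + c\right)$
$F{\left(-7 \right)} \left(n{\left(9,-6 \right)} + p{\left(g{\left(-2 \right)} \right)}\right) = - 7 \left(20 - 7\right) \left(-11 + \left(-506 + 25 + 25^{2}\right)\right) = \left(-7\right) 13 \left(-11 + \left(-506 + 25 + 625\right)\right) = - 91 \left(-11 + 144\right) = \left(-91\right) 133 = -12103$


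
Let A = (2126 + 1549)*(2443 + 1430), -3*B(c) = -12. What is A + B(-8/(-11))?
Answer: 14233279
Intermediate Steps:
B(c) = 4 (B(c) = -1/3*(-12) = 4)
A = 14233275 (A = 3675*3873 = 14233275)
A + B(-8/(-11)) = 14233275 + 4 = 14233279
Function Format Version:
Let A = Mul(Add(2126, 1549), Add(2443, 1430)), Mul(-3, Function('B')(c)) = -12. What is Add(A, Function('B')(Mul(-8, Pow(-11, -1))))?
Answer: 14233279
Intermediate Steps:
Function('B')(c) = 4 (Function('B')(c) = Mul(Rational(-1, 3), -12) = 4)
A = 14233275 (A = Mul(3675, 3873) = 14233275)
Add(A, Function('B')(Mul(-8, Pow(-11, -1)))) = Add(14233275, 4) = 14233279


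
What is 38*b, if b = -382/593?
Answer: -14516/593 ≈ -24.479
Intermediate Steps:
b = -382/593 (b = -382*1/593 = -382/593 ≈ -0.64418)
38*b = 38*(-382/593) = -14516/593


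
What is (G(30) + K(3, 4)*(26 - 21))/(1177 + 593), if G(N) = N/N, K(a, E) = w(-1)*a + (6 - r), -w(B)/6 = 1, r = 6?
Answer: -89/1770 ≈ -0.050282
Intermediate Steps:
w(B) = -6 (w(B) = -6*1 = -6)
K(a, E) = -6*a (K(a, E) = -6*a + (6 - 1*6) = -6*a + (6 - 6) = -6*a + 0 = -6*a)
G(N) = 1
(G(30) + K(3, 4)*(26 - 21))/(1177 + 593) = (1 + (-6*3)*(26 - 21))/(1177 + 593) = (1 - 18*5)/1770 = (1 - 90)*(1/1770) = -89*1/1770 = -89/1770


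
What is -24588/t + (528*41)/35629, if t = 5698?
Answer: -834474/225071 ≈ -3.7076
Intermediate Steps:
-24588/t + (528*41)/35629 = -24588/5698 + (528*41)/35629 = -24588*1/5698 + 21648*(1/35629) = -12294/2849 + 48/79 = -834474/225071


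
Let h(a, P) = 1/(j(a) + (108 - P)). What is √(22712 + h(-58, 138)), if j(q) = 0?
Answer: √20440770/30 ≈ 150.70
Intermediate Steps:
h(a, P) = 1/(108 - P) (h(a, P) = 1/(0 + (108 - P)) = 1/(108 - P))
√(22712 + h(-58, 138)) = √(22712 + 1/(108 - 1*138)) = √(22712 + 1/(108 - 138)) = √(22712 + 1/(-30)) = √(22712 - 1/30) = √(681359/30) = √20440770/30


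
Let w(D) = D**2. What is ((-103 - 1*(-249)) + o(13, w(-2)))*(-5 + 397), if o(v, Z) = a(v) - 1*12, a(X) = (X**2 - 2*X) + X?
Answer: 113680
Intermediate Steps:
a(X) = X**2 - X
o(v, Z) = -12 + v*(-1 + v) (o(v, Z) = v*(-1 + v) - 1*12 = v*(-1 + v) - 12 = -12 + v*(-1 + v))
((-103 - 1*(-249)) + o(13, w(-2)))*(-5 + 397) = ((-103 - 1*(-249)) + (-12 + 13*(-1 + 13)))*(-5 + 397) = ((-103 + 249) + (-12 + 13*12))*392 = (146 + (-12 + 156))*392 = (146 + 144)*392 = 290*392 = 113680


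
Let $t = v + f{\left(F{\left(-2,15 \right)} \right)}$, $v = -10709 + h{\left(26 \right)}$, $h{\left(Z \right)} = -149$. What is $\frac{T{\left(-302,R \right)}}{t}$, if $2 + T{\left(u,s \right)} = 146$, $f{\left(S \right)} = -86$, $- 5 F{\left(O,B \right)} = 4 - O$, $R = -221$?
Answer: $- \frac{1}{76} \approx -0.013158$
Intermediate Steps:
$F{\left(O,B \right)} = - \frac{4}{5} + \frac{O}{5}$ ($F{\left(O,B \right)} = - \frac{4 - O}{5} = - \frac{4}{5} + \frac{O}{5}$)
$T{\left(u,s \right)} = 144$ ($T{\left(u,s \right)} = -2 + 146 = 144$)
$v = -10858$ ($v = -10709 - 149 = -10858$)
$t = -10944$ ($t = -10858 - 86 = -10944$)
$\frac{T{\left(-302,R \right)}}{t} = \frac{144}{-10944} = 144 \left(- \frac{1}{10944}\right) = - \frac{1}{76}$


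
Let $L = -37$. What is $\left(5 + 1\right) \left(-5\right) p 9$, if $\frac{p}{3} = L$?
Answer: $29970$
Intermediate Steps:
$p = -111$ ($p = 3 \left(-37\right) = -111$)
$\left(5 + 1\right) \left(-5\right) p 9 = \left(5 + 1\right) \left(-5\right) \left(-111\right) 9 = 6 \left(-5\right) \left(-111\right) 9 = \left(-30\right) \left(-111\right) 9 = 3330 \cdot 9 = 29970$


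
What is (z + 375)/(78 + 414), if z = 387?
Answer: 127/82 ≈ 1.5488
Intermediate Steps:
(z + 375)/(78 + 414) = (387 + 375)/(78 + 414) = 762/492 = 762*(1/492) = 127/82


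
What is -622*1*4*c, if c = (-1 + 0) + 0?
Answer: 2488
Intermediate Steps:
c = -1 (c = -1 + 0 = -1)
-622*1*4*c = -622*1*4*(-1) = -2488*(-1) = -622*(-4) = 2488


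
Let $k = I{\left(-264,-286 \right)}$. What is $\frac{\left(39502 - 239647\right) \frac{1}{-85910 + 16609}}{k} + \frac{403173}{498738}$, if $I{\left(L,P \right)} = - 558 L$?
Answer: $\frac{20788081443307}{25714903350672} \approx 0.80841$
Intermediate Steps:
$k = 147312$ ($k = \left(-558\right) \left(-264\right) = 147312$)
$\frac{\left(39502 - 239647\right) \frac{1}{-85910 + 16609}}{k} + \frac{403173}{498738} = \frac{\left(39502 - 239647\right) \frac{1}{-85910 + 16609}}{147312} + \frac{403173}{498738} = - \frac{200145}{-69301} \cdot \frac{1}{147312} + 403173 \cdot \frac{1}{498738} = \left(-200145\right) \left(- \frac{1}{69301}\right) \frac{1}{147312} + \frac{134391}{166246} = \frac{200145}{69301} \cdot \frac{1}{147312} + \frac{134391}{166246} = \frac{6065}{309359664} + \frac{134391}{166246} = \frac{20788081443307}{25714903350672}$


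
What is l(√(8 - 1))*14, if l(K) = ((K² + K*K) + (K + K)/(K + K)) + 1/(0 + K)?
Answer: 210 + 2*√7 ≈ 215.29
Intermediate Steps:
l(K) = 1 + 1/K + 2*K² (l(K) = ((K² + K²) + (2*K)/((2*K))) + 1/K = (2*K² + (2*K)*(1/(2*K))) + 1/K = (2*K² + 1) + 1/K = (1 + 2*K²) + 1/K = 1 + 1/K + 2*K²)
l(√(8 - 1))*14 = ((1 + √(8 - 1) + 2*(√(8 - 1))³)/(√(8 - 1)))*14 = ((1 + √7 + 2*(√7)³)/(√7))*14 = ((√7/7)*(1 + √7 + 2*(7*√7)))*14 = ((√7/7)*(1 + √7 + 14*√7))*14 = ((√7/7)*(1 + 15*√7))*14 = (√7*(1 + 15*√7)/7)*14 = 2*√7*(1 + 15*√7)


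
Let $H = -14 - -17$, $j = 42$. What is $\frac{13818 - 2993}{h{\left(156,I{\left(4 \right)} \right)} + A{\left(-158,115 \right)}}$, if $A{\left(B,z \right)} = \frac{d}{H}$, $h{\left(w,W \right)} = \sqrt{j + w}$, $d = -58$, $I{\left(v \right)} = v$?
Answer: $- \frac{941775}{791} - \frac{292275 \sqrt{22}}{1582} \approx -2057.2$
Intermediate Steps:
$h{\left(w,W \right)} = \sqrt{42 + w}$
$H = 3$ ($H = -14 + 17 = 3$)
$A{\left(B,z \right)} = - \frac{58}{3}$
$\frac{13818 - 2993}{h{\left(156,I{\left(4 \right)} \right)} + A{\left(-158,115 \right)}} = \frac{13818 - 2993}{\sqrt{42 + 156} - \frac{58}{3}} = \frac{10825}{\sqrt{198} - \frac{58}{3}} = \frac{10825}{3 \sqrt{22} - \frac{58}{3}} = \frac{10825}{- \frac{58}{3} + 3 \sqrt{22}}$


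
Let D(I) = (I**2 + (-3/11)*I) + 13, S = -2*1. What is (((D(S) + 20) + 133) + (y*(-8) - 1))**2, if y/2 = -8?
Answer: 10712529/121 ≈ 88533.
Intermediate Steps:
y = -16 (y = 2*(-8) = -16)
S = -2
D(I) = 13 + I**2 - 3*I/11 (D(I) = (I**2 + (-3*1/11)*I) + 13 = (I**2 - 3*I/11) + 13 = 13 + I**2 - 3*I/11)
(((D(S) + 20) + 133) + (y*(-8) - 1))**2 = ((((13 + (-2)**2 - 3/11*(-2)) + 20) + 133) + (-16*(-8) - 1))**2 = ((((13 + 4 + 6/11) + 20) + 133) + (128 - 1))**2 = (((193/11 + 20) + 133) + 127)**2 = ((413/11 + 133) + 127)**2 = (1876/11 + 127)**2 = (3273/11)**2 = 10712529/121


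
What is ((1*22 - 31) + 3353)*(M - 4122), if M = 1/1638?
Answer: -11289068120/819 ≈ -1.3784e+7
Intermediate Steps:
M = 1/1638 ≈ 0.00061050
((1*22 - 31) + 3353)*(M - 4122) = ((1*22 - 31) + 3353)*(1/1638 - 4122) = ((22 - 31) + 3353)*(-6751835/1638) = (-9 + 3353)*(-6751835/1638) = 3344*(-6751835/1638) = -11289068120/819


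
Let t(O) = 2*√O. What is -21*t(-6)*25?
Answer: -1050*I*√6 ≈ -2572.0*I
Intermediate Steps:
-21*t(-6)*25 = -42*√(-6)*25 = -42*I*√6*25 = -1050*I*√6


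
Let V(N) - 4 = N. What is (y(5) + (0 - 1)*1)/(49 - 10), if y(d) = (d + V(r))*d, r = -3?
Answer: 29/39 ≈ 0.74359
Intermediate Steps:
V(N) = 4 + N
y(d) = d*(1 + d) (y(d) = (d + (4 - 3))*d = (d + 1)*d = (1 + d)*d = d*(1 + d))
(y(5) + (0 - 1)*1)/(49 - 10) = (5*(1 + 5) + (0 - 1)*1)/(49 - 10) = (5*6 - 1*1)/39 = (30 - 1)*(1/39) = 29*(1/39) = 29/39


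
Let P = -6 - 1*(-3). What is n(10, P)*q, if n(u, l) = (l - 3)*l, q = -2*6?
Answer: -216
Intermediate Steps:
q = -12
P = -3 (P = -6 + 3 = -3)
n(u, l) = l*(-3 + l) (n(u, l) = (-3 + l)*l = l*(-3 + l))
n(10, P)*q = -3*(-3 - 3)*(-12) = -3*(-6)*(-12) = 18*(-12) = -216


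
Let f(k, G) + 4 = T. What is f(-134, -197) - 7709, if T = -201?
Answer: -7914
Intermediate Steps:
f(k, G) = -205 (f(k, G) = -4 - 201 = -205)
f(-134, -197) - 7709 = -205 - 7709 = -7914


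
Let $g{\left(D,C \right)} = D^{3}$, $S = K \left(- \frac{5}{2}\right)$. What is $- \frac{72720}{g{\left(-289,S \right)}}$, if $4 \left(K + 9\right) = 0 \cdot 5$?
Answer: $\frac{72720}{24137569} \approx 0.0030127$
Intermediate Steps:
$K = -9$ ($K = -9 + \frac{0 \cdot 5}{4} = -9 + \frac{1}{4} \cdot 0 = -9 + 0 = -9$)
$S = \frac{45}{2}$ ($S = - 9 \left(- \frac{5}{2}\right) = - 9 \left(\left(-5\right) \frac{1}{2}\right) = \left(-9\right) \left(- \frac{5}{2}\right) = \frac{45}{2} \approx 22.5$)
$- \frac{72720}{g{\left(-289,S \right)}} = - \frac{72720}{\left(-289\right)^{3}} = - \frac{72720}{-24137569} = \left(-72720\right) \left(- \frac{1}{24137569}\right) = \frac{72720}{24137569}$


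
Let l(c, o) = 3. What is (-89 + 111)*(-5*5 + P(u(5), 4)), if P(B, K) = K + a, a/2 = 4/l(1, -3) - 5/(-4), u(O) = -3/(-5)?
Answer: -1045/3 ≈ -348.33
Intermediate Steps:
u(O) = ⅗ (u(O) = -3*(-⅕) = ⅗)
a = 31/6 (a = 2*(4/3 - 5/(-4)) = 2*(4*(⅓) - 5*(-¼)) = 2*(4/3 + 5/4) = 2*(31/12) = 31/6 ≈ 5.1667)
P(B, K) = 31/6 + K (P(B, K) = K + 31/6 = 31/6 + K)
(-89 + 111)*(-5*5 + P(u(5), 4)) = (-89 + 111)*(-5*5 + (31/6 + 4)) = 22*(-25 + 55/6) = 22*(-95/6) = -1045/3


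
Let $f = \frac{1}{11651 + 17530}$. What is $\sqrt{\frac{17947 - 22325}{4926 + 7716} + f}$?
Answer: $\frac{2 i \sqrt{6678675371442}}{8783481} \approx 0.58845 i$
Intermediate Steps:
$f = \frac{1}{29181} \approx 3.4269 \cdot 10^{-5}$
$\sqrt{\frac{17947 - 22325}{4926 + 7716} + f} = \sqrt{\frac{17947 - 22325}{4926 + 7716} + \frac{1}{29181}} = \sqrt{- \frac{4378}{12642} + \frac{1}{29181}} = \sqrt{\left(-4378\right) \frac{1}{12642} + \frac{1}{29181}} = \sqrt{- \frac{2189}{6321} + \frac{1}{29181}} = \sqrt{- \frac{21290296}{61484367}} = \frac{2 i \sqrt{6678675371442}}{8783481}$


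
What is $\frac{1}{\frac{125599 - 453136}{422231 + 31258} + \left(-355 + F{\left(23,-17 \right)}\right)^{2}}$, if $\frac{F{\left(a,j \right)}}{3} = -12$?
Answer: $\frac{151163}{23109841424} \approx 6.5411 \cdot 10^{-6}$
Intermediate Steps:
$F{\left(a,j \right)} = -36$ ($F{\left(a,j \right)} = 3 \left(-12\right) = -36$)
$\frac{1}{\frac{125599 - 453136}{422231 + 31258} + \left(-355 + F{\left(23,-17 \right)}\right)^{2}} = \frac{1}{\frac{125599 - 453136}{422231 + 31258} + \left(-355 - 36\right)^{2}} = \frac{1}{- \frac{327537}{453489} + \left(-391\right)^{2}} = \frac{1}{\left(-327537\right) \frac{1}{453489} + 152881} = \frac{1}{- \frac{109179}{151163} + 152881} = \frac{1}{\frac{23109841424}{151163}} = \frac{151163}{23109841424}$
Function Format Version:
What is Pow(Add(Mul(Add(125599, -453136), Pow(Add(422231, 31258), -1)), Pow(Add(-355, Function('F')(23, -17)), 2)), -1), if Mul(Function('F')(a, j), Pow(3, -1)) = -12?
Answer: Rational(151163, 23109841424) ≈ 6.5411e-6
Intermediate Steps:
Function('F')(a, j) = -36 (Function('F')(a, j) = Mul(3, -12) = -36)
Pow(Add(Mul(Add(125599, -453136), Pow(Add(422231, 31258), -1)), Pow(Add(-355, Function('F')(23, -17)), 2)), -1) = Pow(Add(Mul(Add(125599, -453136), Pow(Add(422231, 31258), -1)), Pow(Add(-355, -36), 2)), -1) = Pow(Add(Mul(-327537, Pow(453489, -1)), Pow(-391, 2)), -1) = Pow(Add(Mul(-327537, Rational(1, 453489)), 152881), -1) = Pow(Add(Rational(-109179, 151163), 152881), -1) = Pow(Rational(23109841424, 151163), -1) = Rational(151163, 23109841424)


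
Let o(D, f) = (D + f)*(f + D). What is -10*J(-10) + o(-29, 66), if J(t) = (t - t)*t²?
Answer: 1369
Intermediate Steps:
J(t) = 0 (J(t) = 0*t² = 0)
o(D, f) = (D + f)² (o(D, f) = (D + f)*(D + f) = (D + f)²)
-10*J(-10) + o(-29, 66) = -10*0 + (-29 + 66)² = 0 + 37² = 0 + 1369 = 1369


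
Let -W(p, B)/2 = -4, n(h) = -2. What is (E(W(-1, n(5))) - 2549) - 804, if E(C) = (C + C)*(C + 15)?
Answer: -2985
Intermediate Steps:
W(p, B) = 8 (W(p, B) = -2*(-4) = 8)
E(C) = 2*C*(15 + C) (E(C) = (2*C)*(15 + C) = 2*C*(15 + C))
(E(W(-1, n(5))) - 2549) - 804 = (2*8*(15 + 8) - 2549) - 804 = (2*8*23 - 2549) - 804 = (368 - 2549) - 804 = -2181 - 804 = -2985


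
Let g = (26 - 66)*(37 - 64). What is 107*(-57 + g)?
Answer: 109461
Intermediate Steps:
g = 1080 (g = -40*(-27) = 1080)
107*(-57 + g) = 107*(-57 + 1080) = 107*1023 = 109461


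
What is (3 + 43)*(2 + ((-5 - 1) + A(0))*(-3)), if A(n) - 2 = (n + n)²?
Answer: 644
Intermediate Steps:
A(n) = 2 + 4*n² (A(n) = 2 + (n + n)² = 2 + (2*n)² = 2 + 4*n²)
(3 + 43)*(2 + ((-5 - 1) + A(0))*(-3)) = (3 + 43)*(2 + ((-5 - 1) + (2 + 4*0²))*(-3)) = 46*(2 + (-6 + (2 + 4*0))*(-3)) = 46*(2 + (-6 + (2 + 0))*(-3)) = 46*(2 + (-6 + 2)*(-3)) = 46*(2 - 4*(-3)) = 46*(2 + 12) = 46*14 = 644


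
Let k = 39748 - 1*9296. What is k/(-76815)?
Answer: -30452/76815 ≈ -0.39643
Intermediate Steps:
k = 30452 (k = 39748 - 9296 = 30452)
k/(-76815) = 30452/(-76815) = 30452*(-1/76815) = -30452/76815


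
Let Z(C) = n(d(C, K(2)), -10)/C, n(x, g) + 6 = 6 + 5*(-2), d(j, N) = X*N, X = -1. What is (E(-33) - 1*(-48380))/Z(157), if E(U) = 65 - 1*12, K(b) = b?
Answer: -7603981/10 ≈ -7.6040e+5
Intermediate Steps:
d(j, N) = -N
n(x, g) = -10 (n(x, g) = -6 + (6 + 5*(-2)) = -6 + (6 - 10) = -6 - 4 = -10)
Z(C) = -10/C
E(U) = 53 (E(U) = 65 - 12 = 53)
(E(-33) - 1*(-48380))/Z(157) = (53 - 1*(-48380))/((-10/157)) = (53 + 48380)/((-10*1/157)) = 48433/(-10/157) = 48433*(-157/10) = -7603981/10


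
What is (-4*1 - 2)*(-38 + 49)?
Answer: -66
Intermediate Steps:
(-4*1 - 2)*(-38 + 49) = (-4 - 2)*11 = -6*11 = -66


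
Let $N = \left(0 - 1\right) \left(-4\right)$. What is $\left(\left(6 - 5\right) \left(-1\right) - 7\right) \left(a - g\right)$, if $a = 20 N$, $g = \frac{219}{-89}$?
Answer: $- \frac{58712}{89} \approx -659.69$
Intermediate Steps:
$N = 4$ ($N = \left(-1\right) \left(-4\right) = 4$)
$g = - \frac{219}{89}$ ($g = 219 \left(- \frac{1}{89}\right) = - \frac{219}{89} \approx -2.4607$)
$a = 80$ ($a = 20 \cdot 4 = 80$)
$\left(\left(6 - 5\right) \left(-1\right) - 7\right) \left(a - g\right) = \left(\left(6 - 5\right) \left(-1\right) - 7\right) \left(80 - - \frac{219}{89}\right) = \left(1 \left(-1\right) - 7\right) \left(80 + \frac{219}{89}\right) = \left(-1 - 7\right) \frac{7339}{89} = \left(-8\right) \frac{7339}{89} = - \frac{58712}{89}$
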